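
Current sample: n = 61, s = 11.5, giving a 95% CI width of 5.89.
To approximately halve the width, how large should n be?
n ≈ 244

CI width ∝ 1/√n
To reduce width by factor 2, need √n to grow by 2 → need 2² = 4 times as many samples.

Current: n = 61, width = 5.89
New: n = 244, width ≈ 2.90

Width reduced by factor of 5.89/2.90 = 2.03.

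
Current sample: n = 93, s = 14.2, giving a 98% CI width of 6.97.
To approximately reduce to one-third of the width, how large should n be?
n ≈ 837

CI width ∝ 1/√n
To reduce width by factor 3, need √n to grow by 3 → need 3² = 9 times as many samples.

Current: n = 93, width = 6.97
New: n = 837, width ≈ 2.29

Width reduced by factor of 6.97/2.29 = 3.04.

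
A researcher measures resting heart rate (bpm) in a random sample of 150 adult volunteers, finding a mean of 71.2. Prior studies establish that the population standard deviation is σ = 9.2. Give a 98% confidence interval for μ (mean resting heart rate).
(69.45, 72.95)

z-interval (σ known):
z* = 2.326 for 98% confidence

Margin of error = z* · σ/√n = 2.326 · 9.2/√150 = 1.75

CI: (71.2 - 1.75, 71.2 + 1.75) = (69.45, 72.95)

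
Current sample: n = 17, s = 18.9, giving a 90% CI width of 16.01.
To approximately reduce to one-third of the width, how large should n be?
n ≈ 153

CI width ∝ 1/√n
To reduce width by factor 3, need √n to grow by 3 → need 3² = 9 times as many samples.

Current: n = 17, width = 16.01
New: n = 153, width ≈ 5.06

Width reduced by factor of 16.01/5.06 = 3.16.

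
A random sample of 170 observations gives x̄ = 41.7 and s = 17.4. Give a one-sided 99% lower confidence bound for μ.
μ ≥ 38.57

Lower bound (one-sided):
t* = 2.349 (one-sided for 99%)
Lower bound = x̄ - t* · s/√n = 41.7 - 2.349 · 17.4/√170 = 38.57

We are 99% confident that μ ≥ 38.57.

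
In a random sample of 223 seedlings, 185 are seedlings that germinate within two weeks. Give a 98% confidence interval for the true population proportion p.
(0.771, 0.888)

Proportion CI:
p̂ = 185/223 = 0.82960
SE = √(p̂(1-p̂)/n) = √(0.82960 · 0.17040 / 223) = 0.02518

z* = 2.326
Margin = z* · SE = 2.326 · 0.02518 = 0.0586

CI: 0.82960 ± 0.0586 = (0.771, 0.888)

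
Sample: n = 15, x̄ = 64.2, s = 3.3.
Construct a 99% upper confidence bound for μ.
μ ≤ 66.44

Upper bound (one-sided):
t* = 2.624 (one-sided for 99%)
Upper bound = x̄ + t* · s/√n = 64.2 + 2.624 · 3.3/√15 = 66.44

We are 99% confident that μ ≤ 66.44.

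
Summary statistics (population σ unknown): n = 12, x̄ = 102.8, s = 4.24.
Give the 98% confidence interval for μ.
(99.47, 106.13)

t-interval (σ unknown):
df = n - 1 = 11
t* = 2.718 for 98% confidence

Margin of error = t* · s/√n = 2.718 · 4.24/√12 = 3.33

CI: (99.47, 106.13)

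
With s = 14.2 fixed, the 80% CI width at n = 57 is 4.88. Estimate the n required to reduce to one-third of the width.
n ≈ 513

CI width ∝ 1/√n
To reduce width by factor 3, need √n to grow by 3 → need 3² = 9 times as many samples.

Current: n = 57, width = 4.88
New: n = 513, width ≈ 1.61

Width reduced by factor of 4.88/1.61 = 3.03.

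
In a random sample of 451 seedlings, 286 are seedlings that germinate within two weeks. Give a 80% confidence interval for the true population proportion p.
(0.605, 0.663)

Proportion CI:
p̂ = 286/451 = 0.63415
SE = √(p̂(1-p̂)/n) = √(0.63415 · 0.36585 / 451) = 0.02268

z* = 1.282
Margin = z* · SE = 1.282 · 0.02268 = 0.0291

CI: 0.63415 ± 0.0291 = (0.605, 0.663)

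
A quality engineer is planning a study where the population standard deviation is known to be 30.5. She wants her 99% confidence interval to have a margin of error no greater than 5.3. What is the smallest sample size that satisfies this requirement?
n ≥ 220

For margin E ≤ 5.3:
n ≥ (z* · σ / E)²
n ≥ (2.576 · 30.5 / 5.3)²
n ≥ 219.76

Minimum n = 220 (rounding up)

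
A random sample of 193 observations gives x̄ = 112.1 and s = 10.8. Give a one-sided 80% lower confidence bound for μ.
μ ≥ 111.44

Lower bound (one-sided):
t* = 0.843 (one-sided for 80%)
Lower bound = x̄ - t* · s/√n = 112.1 - 0.843 · 10.8/√193 = 111.44

We are 80% confident that μ ≥ 111.44.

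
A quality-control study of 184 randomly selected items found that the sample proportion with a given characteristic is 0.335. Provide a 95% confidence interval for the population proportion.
(0.267, 0.403)

Proportion CI:
SE = √(p̂(1-p̂)/n) = √(0.335 · 0.665 / 184) = 0.03480

z* = 1.960
Margin = z* · SE = 1.960 · 0.03480 = 0.0682

CI: 0.335 ± 0.0682 = (0.267, 0.403)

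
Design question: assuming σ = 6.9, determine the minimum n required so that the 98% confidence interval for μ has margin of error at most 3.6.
n ≥ 20

For margin E ≤ 3.6:
n ≥ (z* · σ / E)²
n ≥ (2.326 · 6.9 / 3.6)²
n ≥ 19.88

Minimum n = 20 (rounding up)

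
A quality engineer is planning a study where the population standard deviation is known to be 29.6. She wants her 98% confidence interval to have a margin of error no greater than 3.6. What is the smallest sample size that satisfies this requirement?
n ≥ 366

For margin E ≤ 3.6:
n ≥ (z* · σ / E)²
n ≥ (2.326 · 29.6 / 3.6)²
n ≥ 365.76

Minimum n = 366 (rounding up)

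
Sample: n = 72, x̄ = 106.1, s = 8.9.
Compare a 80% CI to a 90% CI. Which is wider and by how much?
90% CI is wider by 0.79

df = 71
80% CI: t* = 1.294, (104.74, 107.46), width = 2 · t* · s/√n = 2.71
90% CI: t* = 1.667, (104.35, 107.85), width = 2 · t* · s/√n = 3.50

The 90% CI is wider by 3.50 - 2.71 = 0.79.
Higher confidence requires a wider interval.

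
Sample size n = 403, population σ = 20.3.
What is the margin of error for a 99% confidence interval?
Margin of error = 2.60

Margin of error = z* · σ/√n
= 2.576 · 20.3/√403
= 2.576 · 20.3/20.0749
= 2.60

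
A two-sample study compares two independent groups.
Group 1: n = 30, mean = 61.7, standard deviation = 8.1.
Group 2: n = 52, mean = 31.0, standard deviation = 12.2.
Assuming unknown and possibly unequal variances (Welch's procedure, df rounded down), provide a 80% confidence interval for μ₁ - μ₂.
(27.80, 33.60)

Difference: x̄₁ - x̄₂ = 30.70
SE = √(s₁²/n₁ + s₂²/n₂) = √(8.1²/30 + 12.2²/52) = 2.2471
df = 78.31 → 78 (Welch–Satterthwaite, rounded down)
t* = 1.292

CI: 30.70 ± 1.292 · 2.2471 = 30.70 ± 2.90 = (27.80, 33.60)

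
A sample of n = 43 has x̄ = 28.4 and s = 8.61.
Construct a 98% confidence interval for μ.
(25.23, 31.57)

t-interval (σ unknown):
df = n - 1 = 42
t* = 2.418 for 98% confidence

Margin of error = t* · s/√n = 2.418 · 8.61/√43 = 3.17

CI: (25.23, 31.57)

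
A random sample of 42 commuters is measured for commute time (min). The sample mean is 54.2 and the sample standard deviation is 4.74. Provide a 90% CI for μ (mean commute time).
(52.97, 55.43)

t-interval (σ unknown):
df = n - 1 = 41
t* = 1.683 for 90% confidence

Margin of error = t* · s/√n = 1.683 · 4.74/√42 = 1.23

CI: (52.97, 55.43)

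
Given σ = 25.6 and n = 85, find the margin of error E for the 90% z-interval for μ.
Margin of error = 4.57

Margin of error = z* · σ/√n
= 1.645 · 25.6/√85
= 1.645 · 25.6/9.2195
= 4.57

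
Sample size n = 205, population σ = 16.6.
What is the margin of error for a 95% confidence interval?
Margin of error = 2.27

Margin of error = z* · σ/√n
= 1.960 · 16.6/√205
= 1.960 · 16.6/14.3178
= 2.27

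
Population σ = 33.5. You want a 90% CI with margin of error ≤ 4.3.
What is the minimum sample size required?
n ≥ 165

For margin E ≤ 4.3:
n ≥ (z* · σ / E)²
n ≥ (1.645 · 33.5 / 4.3)²
n ≥ 164.24

Minimum n = 165 (rounding up)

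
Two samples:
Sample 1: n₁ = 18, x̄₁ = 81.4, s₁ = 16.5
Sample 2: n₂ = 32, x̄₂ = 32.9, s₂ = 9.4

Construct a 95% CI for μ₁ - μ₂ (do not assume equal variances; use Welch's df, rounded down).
(39.75, 57.25)

Difference: x̄₁ - x̄₂ = 48.50
SE = √(s₁²/n₁ + s₂²/n₂) = √(16.5²/18 + 9.4²/32) = 4.2292
df = 23.35 → 23 (Welch–Satterthwaite, rounded down)
t* = 2.069

CI: 48.50 ± 2.069 · 4.2292 = 48.50 ± 8.75 = (39.75, 57.25)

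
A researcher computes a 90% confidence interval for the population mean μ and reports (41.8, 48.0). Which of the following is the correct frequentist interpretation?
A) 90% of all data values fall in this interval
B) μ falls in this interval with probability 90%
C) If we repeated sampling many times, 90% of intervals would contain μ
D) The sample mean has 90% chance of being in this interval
C

A) Wrong — a CI is about the parameter μ, not individual data values.
B) Wrong — μ is fixed; the randomness lives in the interval, not in μ.
C) Correct — this is the frequentist long-run coverage interpretation.
D) Wrong — x̄ is observed and sits in the interval by construction.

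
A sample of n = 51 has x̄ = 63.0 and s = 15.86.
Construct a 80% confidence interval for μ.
(60.12, 65.88)

t-interval (σ unknown):
df = n - 1 = 50
t* = 1.299 for 80% confidence

Margin of error = t* · s/√n = 1.299 · 15.86/√51 = 2.88

CI: (60.12, 65.88)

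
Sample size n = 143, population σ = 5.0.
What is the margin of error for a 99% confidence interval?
Margin of error = 1.08

Margin of error = z* · σ/√n
= 2.576 · 5.0/√143
= 2.576 · 5.0/11.9583
= 1.08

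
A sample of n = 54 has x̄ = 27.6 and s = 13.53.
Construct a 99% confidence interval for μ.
(22.68, 32.52)

t-interval (σ unknown):
df = n - 1 = 53
t* = 2.672 for 99% confidence

Margin of error = t* · s/√n = 2.672 · 13.53/√54 = 4.92

CI: (22.68, 32.52)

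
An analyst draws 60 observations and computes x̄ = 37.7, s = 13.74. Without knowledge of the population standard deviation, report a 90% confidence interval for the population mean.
(34.74, 40.66)

t-interval (σ unknown):
df = n - 1 = 59
t* = 1.671 for 90% confidence

Margin of error = t* · s/√n = 1.671 · 13.74/√60 = 2.96

CI: (34.74, 40.66)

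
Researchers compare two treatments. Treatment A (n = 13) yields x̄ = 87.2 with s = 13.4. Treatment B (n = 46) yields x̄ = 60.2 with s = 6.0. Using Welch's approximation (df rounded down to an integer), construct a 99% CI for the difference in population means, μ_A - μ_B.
(15.49, 38.51)

Difference: x̄₁ - x̄₂ = 27.00
SE = √(s₁²/n₁ + s₂²/n₂) = √(13.4²/13 + 6.0²/46) = 3.8203
df = 13.39 → 13 (Welch–Satterthwaite, rounded down)
t* = 3.012

CI: 27.00 ± 3.012 · 3.8203 = 27.00 ± 11.51 = (15.49, 38.51)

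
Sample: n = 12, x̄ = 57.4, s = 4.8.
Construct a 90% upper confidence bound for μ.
μ ≤ 59.29

Upper bound (one-sided):
t* = 1.363 (one-sided for 90%)
Upper bound = x̄ + t* · s/√n = 57.4 + 1.363 · 4.8/√12 = 59.29

We are 90% confident that μ ≤ 59.29.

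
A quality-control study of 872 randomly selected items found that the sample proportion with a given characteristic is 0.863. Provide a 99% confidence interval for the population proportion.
(0.833, 0.893)

Proportion CI:
SE = √(p̂(1-p̂)/n) = √(0.863 · 0.137 / 872) = 0.01164

z* = 2.576
Margin = z* · SE = 2.576 · 0.01164 = 0.0300

CI: 0.863 ± 0.0300 = (0.833, 0.893)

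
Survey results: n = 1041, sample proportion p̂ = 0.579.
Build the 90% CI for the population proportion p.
(0.554, 0.604)

Proportion CI:
SE = √(p̂(1-p̂)/n) = √(0.579 · 0.421 / 1041) = 0.01530

z* = 1.645
Margin = z* · SE = 1.645 · 0.01530 = 0.0252

CI: 0.579 ± 0.0252 = (0.554, 0.604)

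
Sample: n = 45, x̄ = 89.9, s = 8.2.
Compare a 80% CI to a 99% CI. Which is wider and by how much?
99% CI is wider by 3.40

df = 44
80% CI: t* = 1.301, (88.31, 91.49), width = 2 · t* · s/√n = 3.18
99% CI: t* = 2.692, (86.61, 93.19), width = 2 · t* · s/√n = 6.58

The 99% CI is wider by 6.58 - 3.18 = 3.40.
Higher confidence requires a wider interval.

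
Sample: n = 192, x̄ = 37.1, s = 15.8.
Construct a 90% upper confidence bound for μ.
μ ≤ 38.57

Upper bound (one-sided):
t* = 1.286 (one-sided for 90%)
Upper bound = x̄ + t* · s/√n = 37.1 + 1.286 · 15.8/√192 = 38.57

We are 90% confident that μ ≤ 38.57.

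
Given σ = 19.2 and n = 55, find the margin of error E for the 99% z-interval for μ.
Margin of error = 6.67

Margin of error = z* · σ/√n
= 2.576 · 19.2/√55
= 2.576 · 19.2/7.4162
= 6.67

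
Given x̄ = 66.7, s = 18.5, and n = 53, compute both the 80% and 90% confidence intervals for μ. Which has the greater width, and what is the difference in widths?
90% CI is wider by 1.91

df = 52
80% CI: t* = 1.298, (63.40, 70.00), width = 2 · t* · s/√n = 6.60
90% CI: t* = 1.675, (62.44, 70.96), width = 2 · t* · s/√n = 8.51

The 90% CI is wider by 8.51 - 6.60 = 1.91.
Higher confidence requires a wider interval.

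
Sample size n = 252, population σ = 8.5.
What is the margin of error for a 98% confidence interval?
Margin of error = 1.25

Margin of error = z* · σ/√n
= 2.326 · 8.5/√252
= 2.326 · 8.5/15.8745
= 1.25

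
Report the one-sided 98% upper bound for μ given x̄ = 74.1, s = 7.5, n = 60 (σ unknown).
μ ≤ 76.13

Upper bound (one-sided):
t* = 2.100 (one-sided for 98%)
Upper bound = x̄ + t* · s/√n = 74.1 + 2.100 · 7.5/√60 = 76.13

We are 98% confident that μ ≤ 76.13.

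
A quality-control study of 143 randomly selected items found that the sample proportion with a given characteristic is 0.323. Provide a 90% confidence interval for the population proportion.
(0.259, 0.387)

Proportion CI:
SE = √(p̂(1-p̂)/n) = √(0.323 · 0.677 / 143) = 0.03910

z* = 1.645
Margin = z* · SE = 1.645 · 0.03910 = 0.0643

CI: 0.323 ± 0.0643 = (0.259, 0.387)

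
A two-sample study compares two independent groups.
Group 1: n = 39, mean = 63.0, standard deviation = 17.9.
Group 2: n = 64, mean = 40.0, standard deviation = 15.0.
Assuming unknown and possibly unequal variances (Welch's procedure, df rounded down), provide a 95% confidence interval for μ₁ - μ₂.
(16.17, 29.83)

Difference: x̄₁ - x̄₂ = 23.00
SE = √(s₁²/n₁ + s₂²/n₂) = √(17.9²/39 + 15.0²/64) = 3.4251
df = 69.77 → 69 (Welch–Satterthwaite, rounded down)
t* = 1.995

CI: 23.00 ± 1.995 · 3.4251 = 23.00 ± 6.83 = (16.17, 29.83)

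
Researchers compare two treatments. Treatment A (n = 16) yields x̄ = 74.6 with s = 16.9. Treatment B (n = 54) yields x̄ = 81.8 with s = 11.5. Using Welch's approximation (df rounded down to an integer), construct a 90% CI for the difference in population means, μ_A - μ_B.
(-14.99, 0.59)

Difference: x̄₁ - x̄₂ = -7.20
SE = √(s₁²/n₁ + s₂²/n₂) = √(16.9²/16 + 11.5²/54) = 4.5055
df = 19.30 → 19 (Welch–Satterthwaite, rounded down)
t* = 1.729

CI: -7.20 ± 1.729 · 4.5055 = -7.20 ± 7.79 = (-14.99, 0.59)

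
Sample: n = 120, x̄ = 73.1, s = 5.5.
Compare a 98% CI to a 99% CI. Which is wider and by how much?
99% CI is wider by 0.26

df = 119
98% CI: t* = 2.358, (71.92, 74.28), width = 2 · t* · s/√n = 2.37
99% CI: t* = 2.618, (71.79, 74.41), width = 2 · t* · s/√n = 2.63

The 99% CI is wider by 2.63 - 2.37 = 0.26.
Higher confidence requires a wider interval.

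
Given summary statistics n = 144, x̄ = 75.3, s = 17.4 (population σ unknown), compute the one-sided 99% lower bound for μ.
μ ≥ 71.89

Lower bound (one-sided):
t* = 2.353 (one-sided for 99%)
Lower bound = x̄ - t* · s/√n = 75.3 - 2.353 · 17.4/√144 = 71.89

We are 99% confident that μ ≥ 71.89.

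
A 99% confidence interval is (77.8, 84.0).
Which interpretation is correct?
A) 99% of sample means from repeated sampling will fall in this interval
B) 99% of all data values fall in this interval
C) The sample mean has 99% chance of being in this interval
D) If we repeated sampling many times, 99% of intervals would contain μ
D

A) Wrong — coverage applies to intervals containing μ, not to future x̄ values.
B) Wrong — a CI is about the parameter μ, not individual data values.
C) Wrong — x̄ is observed and sits in the interval by construction.
D) Correct — this is the frequentist long-run coverage interpretation.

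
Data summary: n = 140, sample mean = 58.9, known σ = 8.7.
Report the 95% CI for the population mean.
(57.46, 60.34)

z-interval (σ known):
z* = 1.960 for 95% confidence

Margin of error = z* · σ/√n = 1.960 · 8.7/√140 = 1.44

CI: (58.9 - 1.44, 58.9 + 1.44) = (57.46, 60.34)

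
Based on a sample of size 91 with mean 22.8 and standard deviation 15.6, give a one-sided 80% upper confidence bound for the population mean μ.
μ ≤ 24.18

Upper bound (one-sided):
t* = 0.846 (one-sided for 80%)
Upper bound = x̄ + t* · s/√n = 22.8 + 0.846 · 15.6/√91 = 24.18

We are 80% confident that μ ≤ 24.18.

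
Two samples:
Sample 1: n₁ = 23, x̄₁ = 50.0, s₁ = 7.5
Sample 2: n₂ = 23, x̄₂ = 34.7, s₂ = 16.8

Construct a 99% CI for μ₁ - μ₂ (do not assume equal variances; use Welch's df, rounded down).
(4.75, 25.85)

Difference: x̄₁ - x̄₂ = 15.30
SE = √(s₁²/n₁ + s₂²/n₂) = √(7.5²/23 + 16.8²/23) = 3.8363
df = 30.43 → 30 (Welch–Satterthwaite, rounded down)
t* = 2.750

CI: 15.30 ± 2.750 · 3.8363 = 15.30 ± 10.55 = (4.75, 25.85)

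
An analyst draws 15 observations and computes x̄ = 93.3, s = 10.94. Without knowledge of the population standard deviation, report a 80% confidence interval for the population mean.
(89.50, 97.10)

t-interval (σ unknown):
df = n - 1 = 14
t* = 1.345 for 80% confidence

Margin of error = t* · s/√n = 1.345 · 10.94/√15 = 3.80

CI: (89.50, 97.10)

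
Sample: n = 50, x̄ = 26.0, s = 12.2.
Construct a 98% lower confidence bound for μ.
μ ≥ 22.36

Lower bound (one-sided):
t* = 2.110 (one-sided for 98%)
Lower bound = x̄ - t* · s/√n = 26.0 - 2.110 · 12.2/√50 = 22.36

We are 98% confident that μ ≥ 22.36.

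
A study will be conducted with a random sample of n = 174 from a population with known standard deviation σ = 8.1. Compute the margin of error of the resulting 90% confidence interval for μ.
Margin of error = 1.01

Margin of error = z* · σ/√n
= 1.645 · 8.1/√174
= 1.645 · 8.1/13.1909
= 1.01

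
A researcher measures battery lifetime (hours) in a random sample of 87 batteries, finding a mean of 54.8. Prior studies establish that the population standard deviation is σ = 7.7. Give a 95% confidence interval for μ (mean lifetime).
(53.18, 56.42)

z-interval (σ known):
z* = 1.960 for 95% confidence

Margin of error = z* · σ/√n = 1.960 · 7.7/√87 = 1.62

CI: (54.8 - 1.62, 54.8 + 1.62) = (53.18, 56.42)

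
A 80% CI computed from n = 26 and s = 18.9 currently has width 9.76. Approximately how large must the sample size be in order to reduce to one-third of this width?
n ≈ 234

CI width ∝ 1/√n
To reduce width by factor 3, need √n to grow by 3 → need 3² = 9 times as many samples.

Current: n = 26, width = 9.76
New: n = 234, width ≈ 3.18

Width reduced by factor of 9.76/3.18 = 3.07.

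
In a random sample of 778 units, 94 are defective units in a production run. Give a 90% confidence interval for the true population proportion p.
(0.102, 0.140)

Proportion CI:
p̂ = 94/778 = 0.12082
SE = √(p̂(1-p̂)/n) = √(0.12082 · 0.87918 / 778) = 0.01168

z* = 1.645
Margin = z* · SE = 1.645 · 0.01168 = 0.0192

CI: 0.12082 ± 0.0192 = (0.102, 0.140)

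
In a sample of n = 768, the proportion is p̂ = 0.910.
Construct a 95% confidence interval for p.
(0.890, 0.930)

Proportion CI:
SE = √(p̂(1-p̂)/n) = √(0.910 · 0.090 / 768) = 0.01033

z* = 1.960
Margin = z* · SE = 1.960 · 0.01033 = 0.0202

CI: 0.910 ± 0.0202 = (0.890, 0.930)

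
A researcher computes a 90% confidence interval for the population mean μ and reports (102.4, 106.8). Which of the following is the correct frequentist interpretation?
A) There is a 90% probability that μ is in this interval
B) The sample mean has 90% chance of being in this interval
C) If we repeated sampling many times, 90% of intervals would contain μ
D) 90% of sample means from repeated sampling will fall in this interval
C

A) Wrong — μ is fixed; the randomness lives in the interval, not in μ.
B) Wrong — x̄ is observed and sits in the interval by construction.
C) Correct — this is the frequentist long-run coverage interpretation.
D) Wrong — coverage applies to intervals containing μ, not to future x̄ values.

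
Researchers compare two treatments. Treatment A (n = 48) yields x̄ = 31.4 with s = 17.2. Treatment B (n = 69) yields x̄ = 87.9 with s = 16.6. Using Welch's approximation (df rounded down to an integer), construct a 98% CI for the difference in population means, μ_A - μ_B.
(-64.04, -48.96)

Difference: x̄₁ - x̄₂ = -56.50
SE = √(s₁²/n₁ + s₂²/n₂) = √(17.2²/48 + 16.6²/69) = 3.1870
df = 98.93 → 98 (Welch–Satterthwaite, rounded down)
t* = 2.365

CI: -56.50 ± 2.365 · 3.1870 = -56.50 ± 7.54 = (-64.04, -48.96)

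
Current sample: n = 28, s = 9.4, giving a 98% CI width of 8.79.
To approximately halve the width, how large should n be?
n ≈ 112

CI width ∝ 1/√n
To reduce width by factor 2, need √n to grow by 2 → need 2² = 4 times as many samples.

Current: n = 28, width = 8.79
New: n = 112, width ≈ 4.19

Width reduced by factor of 8.79/4.19 = 2.10.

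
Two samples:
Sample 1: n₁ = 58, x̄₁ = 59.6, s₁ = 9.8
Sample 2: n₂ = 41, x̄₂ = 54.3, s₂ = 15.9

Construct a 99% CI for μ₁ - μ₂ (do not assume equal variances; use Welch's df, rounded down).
(-2.14, 12.74)

Difference: x̄₁ - x̄₂ = 5.30
SE = √(s₁²/n₁ + s₂²/n₂) = √(9.8²/58 + 15.9²/41) = 2.7968
df = 61.27 → 61 (Welch–Satterthwaite, rounded down)
t* = 2.659

CI: 5.30 ± 2.659 · 2.7968 = 5.30 ± 7.44 = (-2.14, 12.74)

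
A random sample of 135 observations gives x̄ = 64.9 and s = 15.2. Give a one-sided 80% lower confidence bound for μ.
μ ≥ 63.80

Lower bound (one-sided):
t* = 0.844 (one-sided for 80%)
Lower bound = x̄ - t* · s/√n = 64.9 - 0.844 · 15.2/√135 = 63.80

We are 80% confident that μ ≥ 63.80.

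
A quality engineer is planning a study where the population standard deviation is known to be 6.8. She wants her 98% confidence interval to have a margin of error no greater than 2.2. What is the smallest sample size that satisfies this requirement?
n ≥ 52

For margin E ≤ 2.2:
n ≥ (z* · σ / E)²
n ≥ (2.326 · 6.8 / 2.2)²
n ≥ 51.69

Minimum n = 52 (rounding up)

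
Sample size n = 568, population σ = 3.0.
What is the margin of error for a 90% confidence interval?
Margin of error = 0.21

Margin of error = z* · σ/√n
= 1.645 · 3.0/√568
= 1.645 · 3.0/23.8328
= 0.21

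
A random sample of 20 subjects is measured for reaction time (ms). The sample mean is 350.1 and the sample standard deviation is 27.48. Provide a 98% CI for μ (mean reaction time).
(334.50, 365.70)

t-interval (σ unknown):
df = n - 1 = 19
t* = 2.539 for 98% confidence

Margin of error = t* · s/√n = 2.539 · 27.48/√20 = 15.60

CI: (334.50, 365.70)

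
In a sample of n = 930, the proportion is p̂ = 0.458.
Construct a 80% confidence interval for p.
(0.437, 0.479)

Proportion CI:
SE = √(p̂(1-p̂)/n) = √(0.458 · 0.542 / 930) = 0.01634

z* = 1.282
Margin = z* · SE = 1.282 · 0.01634 = 0.0209

CI: 0.458 ± 0.0209 = (0.437, 0.479)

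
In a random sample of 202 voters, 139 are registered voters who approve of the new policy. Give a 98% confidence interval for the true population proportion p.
(0.612, 0.764)

Proportion CI:
p̂ = 139/202 = 0.68812
SE = √(p̂(1-p̂)/n) = √(0.68812 · 0.31188 / 202) = 0.03259

z* = 2.326
Margin = z* · SE = 2.326 · 0.03259 = 0.0758

CI: 0.68812 ± 0.0758 = (0.612, 0.764)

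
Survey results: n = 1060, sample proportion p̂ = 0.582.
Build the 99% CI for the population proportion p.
(0.543, 0.621)

Proportion CI:
SE = √(p̂(1-p̂)/n) = √(0.582 · 0.418 / 1060) = 0.01515

z* = 2.576
Margin = z* · SE = 2.576 · 0.01515 = 0.0390

CI: 0.582 ± 0.0390 = (0.543, 0.621)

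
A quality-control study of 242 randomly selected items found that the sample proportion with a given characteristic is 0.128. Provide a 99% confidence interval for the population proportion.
(0.073, 0.183)

Proportion CI:
SE = √(p̂(1-p̂)/n) = √(0.128 · 0.872 / 242) = 0.02148

z* = 2.576
Margin = z* · SE = 2.576 · 0.02148 = 0.0553

CI: 0.128 ± 0.0553 = (0.073, 0.183)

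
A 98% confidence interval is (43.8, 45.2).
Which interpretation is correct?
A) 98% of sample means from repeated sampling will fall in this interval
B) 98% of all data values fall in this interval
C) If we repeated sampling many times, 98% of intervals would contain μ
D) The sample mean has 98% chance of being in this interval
C

A) Wrong — coverage applies to intervals containing μ, not to future x̄ values.
B) Wrong — a CI is about the parameter μ, not individual data values.
C) Correct — this is the frequentist long-run coverage interpretation.
D) Wrong — x̄ is observed and sits in the interval by construction.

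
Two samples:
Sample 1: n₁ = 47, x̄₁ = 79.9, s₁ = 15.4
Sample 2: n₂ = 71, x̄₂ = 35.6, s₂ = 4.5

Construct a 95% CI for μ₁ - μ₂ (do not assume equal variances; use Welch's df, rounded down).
(39.66, 48.94)

Difference: x̄₁ - x̄₂ = 44.30
SE = √(s₁²/n₁ + s₂²/n₂) = √(15.4²/47 + 4.5²/71) = 2.3089
df = 51.24 → 51 (Welch–Satterthwaite, rounded down)
t* = 2.008

CI: 44.30 ± 2.008 · 2.3089 = 44.30 ± 4.64 = (39.66, 48.94)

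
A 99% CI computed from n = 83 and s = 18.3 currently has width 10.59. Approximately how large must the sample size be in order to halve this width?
n ≈ 332

CI width ∝ 1/√n
To reduce width by factor 2, need √n to grow by 2 → need 2² = 4 times as many samples.

Current: n = 83, width = 10.59
New: n = 332, width ≈ 5.20

Width reduced by factor of 10.59/5.20 = 2.04.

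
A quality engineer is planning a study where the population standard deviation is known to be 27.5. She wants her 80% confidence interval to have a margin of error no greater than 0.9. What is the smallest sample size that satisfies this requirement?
n ≥ 1535

For margin E ≤ 0.9:
n ≥ (z* · σ / E)²
n ≥ (1.282 · 27.5 / 0.9)²
n ≥ 1534.46

Minimum n = 1535 (rounding up)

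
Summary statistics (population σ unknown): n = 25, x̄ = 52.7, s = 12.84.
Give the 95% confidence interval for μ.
(47.40, 58.00)

t-interval (σ unknown):
df = n - 1 = 24
t* = 2.064 for 95% confidence

Margin of error = t* · s/√n = 2.064 · 12.84/√25 = 5.30

CI: (47.40, 58.00)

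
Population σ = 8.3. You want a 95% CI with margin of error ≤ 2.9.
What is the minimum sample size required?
n ≥ 32

For margin E ≤ 2.9:
n ≥ (z* · σ / E)²
n ≥ (1.960 · 8.3 / 2.9)²
n ≥ 31.47

Minimum n = 32 (rounding up)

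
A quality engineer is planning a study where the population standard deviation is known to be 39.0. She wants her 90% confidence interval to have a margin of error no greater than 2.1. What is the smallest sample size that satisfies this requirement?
n ≥ 934

For margin E ≤ 2.1:
n ≥ (z* · σ / E)²
n ≥ (1.645 · 39.0 / 2.1)²
n ≥ 933.30

Minimum n = 934 (rounding up)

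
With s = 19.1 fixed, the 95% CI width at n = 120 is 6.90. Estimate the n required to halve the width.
n ≈ 480

CI width ∝ 1/√n
To reduce width by factor 2, need √n to grow by 2 → need 2² = 4 times as many samples.

Current: n = 120, width = 6.90
New: n = 480, width ≈ 3.43

Width reduced by factor of 6.90/3.43 = 2.01.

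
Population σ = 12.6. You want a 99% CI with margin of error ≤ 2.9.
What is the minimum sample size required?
n ≥ 126

For margin E ≤ 2.9:
n ≥ (z* · σ / E)²
n ≥ (2.576 · 12.6 / 2.9)²
n ≥ 125.27

Minimum n = 126 (rounding up)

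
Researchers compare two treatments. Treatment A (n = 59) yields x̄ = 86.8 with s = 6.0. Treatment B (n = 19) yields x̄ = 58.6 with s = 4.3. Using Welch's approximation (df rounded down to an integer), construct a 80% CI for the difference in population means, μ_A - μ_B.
(26.56, 29.84)

Difference: x̄₁ - x̄₂ = 28.20
SE = √(s₁²/n₁ + s₂²/n₂) = √(6.0²/59 + 4.3²/19) = 1.2583
df = 42.47 → 42 (Welch–Satterthwaite, rounded down)
t* = 1.302

CI: 28.20 ± 1.302 · 1.2583 = 28.20 ± 1.64 = (26.56, 29.84)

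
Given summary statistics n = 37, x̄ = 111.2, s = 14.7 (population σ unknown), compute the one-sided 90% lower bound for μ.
μ ≥ 108.04

Lower bound (one-sided):
t* = 1.306 (one-sided for 90%)
Lower bound = x̄ - t* · s/√n = 111.2 - 1.306 · 14.7/√37 = 108.04

We are 90% confident that μ ≥ 108.04.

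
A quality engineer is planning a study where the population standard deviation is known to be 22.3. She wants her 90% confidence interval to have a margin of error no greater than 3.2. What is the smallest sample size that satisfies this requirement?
n ≥ 132

For margin E ≤ 3.2:
n ≥ (z* · σ / E)²
n ≥ (1.645 · 22.3 / 3.2)²
n ≥ 131.41

Minimum n = 132 (rounding up)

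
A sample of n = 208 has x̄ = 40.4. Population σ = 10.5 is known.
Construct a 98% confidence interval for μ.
(38.71, 42.09)

z-interval (σ known):
z* = 2.326 for 98% confidence

Margin of error = z* · σ/√n = 2.326 · 10.5/√208 = 1.69

CI: (40.4 - 1.69, 40.4 + 1.69) = (38.71, 42.09)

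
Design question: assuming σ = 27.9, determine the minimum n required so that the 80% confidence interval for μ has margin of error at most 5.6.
n ≥ 41

For margin E ≤ 5.6:
n ≥ (z* · σ / E)²
n ≥ (1.282 · 27.9 / 5.6)²
n ≥ 40.80

Minimum n = 41 (rounding up)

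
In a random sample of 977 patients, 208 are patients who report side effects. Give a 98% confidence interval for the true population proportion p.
(0.182, 0.243)

Proportion CI:
p̂ = 208/977 = 0.21290
SE = √(p̂(1-p̂)/n) = √(0.21290 · 0.78710 / 977) = 0.01310

z* = 2.326
Margin = z* · SE = 2.326 · 0.01310 = 0.0305

CI: 0.21290 ± 0.0305 = (0.182, 0.243)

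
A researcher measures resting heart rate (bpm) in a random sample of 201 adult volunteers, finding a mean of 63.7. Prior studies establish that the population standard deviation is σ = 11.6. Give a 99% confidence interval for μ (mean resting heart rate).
(61.59, 65.81)

z-interval (σ known):
z* = 2.576 for 99% confidence

Margin of error = z* · σ/√n = 2.576 · 11.6/√201 = 2.11

CI: (63.7 - 2.11, 63.7 + 2.11) = (61.59, 65.81)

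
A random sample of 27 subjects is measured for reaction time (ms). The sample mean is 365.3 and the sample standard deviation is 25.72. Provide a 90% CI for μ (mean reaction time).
(356.86, 373.74)

t-interval (σ unknown):
df = n - 1 = 26
t* = 1.706 for 90% confidence

Margin of error = t* · s/√n = 1.706 · 25.72/√27 = 8.44

CI: (356.86, 373.74)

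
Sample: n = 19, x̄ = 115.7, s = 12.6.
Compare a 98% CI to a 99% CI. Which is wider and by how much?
99% CI is wider by 1.89

df = 18
98% CI: t* = 2.552, (108.32, 123.08), width = 2 · t* · s/√n = 14.75
99% CI: t* = 2.878, (107.38, 124.02), width = 2 · t* · s/√n = 16.64

The 99% CI is wider by 16.64 - 14.75 = 1.89.
Higher confidence requires a wider interval.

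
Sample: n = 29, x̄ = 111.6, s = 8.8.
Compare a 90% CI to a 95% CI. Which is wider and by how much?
95% CI is wider by 1.13

df = 28
90% CI: t* = 1.701, (108.82, 114.38), width = 2 · t* · s/√n = 5.56
95% CI: t* = 2.048, (108.25, 114.95), width = 2 · t* · s/√n = 6.69

The 95% CI is wider by 6.69 - 5.56 = 1.13.
Higher confidence requires a wider interval.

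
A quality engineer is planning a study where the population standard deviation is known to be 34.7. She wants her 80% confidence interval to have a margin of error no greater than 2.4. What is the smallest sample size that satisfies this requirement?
n ≥ 344

For margin E ≤ 2.4:
n ≥ (z* · σ / E)²
n ≥ (1.282 · 34.7 / 2.4)²
n ≥ 343.57

Minimum n = 344 (rounding up)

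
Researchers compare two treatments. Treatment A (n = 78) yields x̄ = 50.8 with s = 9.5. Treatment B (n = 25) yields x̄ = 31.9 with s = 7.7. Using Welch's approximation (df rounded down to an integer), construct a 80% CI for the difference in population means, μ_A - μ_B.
(16.46, 21.34)

Difference: x̄₁ - x̄₂ = 18.90
SE = √(s₁²/n₁ + s₂²/n₂) = √(9.5²/78 + 7.7²/25) = 1.8785
df = 49.46 → 49 (Welch–Satterthwaite, rounded down)
t* = 1.299

CI: 18.90 ± 1.299 · 1.8785 = 18.90 ± 2.44 = (16.46, 21.34)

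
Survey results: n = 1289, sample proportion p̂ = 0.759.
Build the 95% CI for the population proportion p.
(0.736, 0.782)

Proportion CI:
SE = √(p̂(1-p̂)/n) = √(0.759 · 0.241 / 1289) = 0.01191

z* = 1.960
Margin = z* · SE = 1.960 · 0.01191 = 0.0233

CI: 0.759 ± 0.0233 = (0.736, 0.782)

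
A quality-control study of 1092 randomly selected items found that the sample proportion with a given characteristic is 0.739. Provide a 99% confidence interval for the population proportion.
(0.705, 0.773)

Proportion CI:
SE = √(p̂(1-p̂)/n) = √(0.739 · 0.261 / 1092) = 0.01329

z* = 2.576
Margin = z* · SE = 2.576 · 0.01329 = 0.0342

CI: 0.739 ± 0.0342 = (0.705, 0.773)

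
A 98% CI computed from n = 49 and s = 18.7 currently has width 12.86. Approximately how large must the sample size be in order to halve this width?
n ≈ 196

CI width ∝ 1/√n
To reduce width by factor 2, need √n to grow by 2 → need 2² = 4 times as many samples.

Current: n = 49, width = 12.86
New: n = 196, width ≈ 6.27

Width reduced by factor of 12.86/6.27 = 2.05.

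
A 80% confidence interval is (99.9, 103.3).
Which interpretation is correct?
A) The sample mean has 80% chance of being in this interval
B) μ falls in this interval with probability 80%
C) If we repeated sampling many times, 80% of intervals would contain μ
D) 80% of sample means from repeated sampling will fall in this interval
C

A) Wrong — x̄ is observed and sits in the interval by construction.
B) Wrong — μ is fixed; the randomness lives in the interval, not in μ.
C) Correct — this is the frequentist long-run coverage interpretation.
D) Wrong — coverage applies to intervals containing μ, not to future x̄ values.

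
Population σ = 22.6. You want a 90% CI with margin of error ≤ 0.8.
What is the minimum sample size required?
n ≥ 2160

For margin E ≤ 0.8:
n ≥ (z* · σ / E)²
n ≥ (1.645 · 22.6 / 0.8)²
n ≥ 2159.58

Minimum n = 2160 (rounding up)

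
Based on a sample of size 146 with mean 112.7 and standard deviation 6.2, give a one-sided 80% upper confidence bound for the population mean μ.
μ ≤ 113.13

Upper bound (one-sided):
t* = 0.844 (one-sided for 80%)
Upper bound = x̄ + t* · s/√n = 112.7 + 0.844 · 6.2/√146 = 113.13

We are 80% confident that μ ≤ 113.13.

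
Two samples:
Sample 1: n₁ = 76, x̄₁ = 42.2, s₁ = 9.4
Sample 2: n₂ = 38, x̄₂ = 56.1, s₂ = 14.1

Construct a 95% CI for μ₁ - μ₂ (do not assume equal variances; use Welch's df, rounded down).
(-18.97, -8.83)

Difference: x̄₁ - x̄₂ = -13.90
SE = √(s₁²/n₁ + s₂²/n₂) = √(9.4²/76 + 14.1²/38) = 2.5287
df = 53.96 → 53 (Welch–Satterthwaite, rounded down)
t* = 2.006

CI: -13.90 ± 2.006 · 2.5287 = -13.90 ± 5.07 = (-18.97, -8.83)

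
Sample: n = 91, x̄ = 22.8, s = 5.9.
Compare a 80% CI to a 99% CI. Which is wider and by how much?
99% CI is wider by 1.66

df = 90
80% CI: t* = 1.291, (22.00, 23.60), width = 2 · t* · s/√n = 1.60
99% CI: t* = 2.632, (21.17, 24.43), width = 2 · t* · s/√n = 3.26

The 99% CI is wider by 3.26 - 1.60 = 1.66.
Higher confidence requires a wider interval.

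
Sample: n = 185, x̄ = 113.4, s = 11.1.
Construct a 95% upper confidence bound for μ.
μ ≤ 114.75

Upper bound (one-sided):
t* = 1.653 (one-sided for 95%)
Upper bound = x̄ + t* · s/√n = 113.4 + 1.653 · 11.1/√185 = 114.75

We are 95% confident that μ ≤ 114.75.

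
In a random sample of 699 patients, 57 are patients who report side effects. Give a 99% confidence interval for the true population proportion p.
(0.055, 0.108)

Proportion CI:
p̂ = 57/699 = 0.08155
SE = √(p̂(1-p̂)/n) = √(0.08155 · 0.91845 / 699) = 0.01035

z* = 2.576
Margin = z* · SE = 2.576 · 0.01035 = 0.0267

CI: 0.08155 ± 0.0267 = (0.055, 0.108)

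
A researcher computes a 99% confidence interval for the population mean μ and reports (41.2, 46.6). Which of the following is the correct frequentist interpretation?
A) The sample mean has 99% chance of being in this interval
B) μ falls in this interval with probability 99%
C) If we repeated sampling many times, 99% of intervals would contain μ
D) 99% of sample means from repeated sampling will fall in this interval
C

A) Wrong — x̄ is observed and sits in the interval by construction.
B) Wrong — μ is fixed; the randomness lives in the interval, not in μ.
C) Correct — this is the frequentist long-run coverage interpretation.
D) Wrong — coverage applies to intervals containing μ, not to future x̄ values.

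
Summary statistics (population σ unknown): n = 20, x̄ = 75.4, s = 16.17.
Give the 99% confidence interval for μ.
(65.06, 85.74)

t-interval (σ unknown):
df = n - 1 = 19
t* = 2.861 for 99% confidence

Margin of error = t* · s/√n = 2.861 · 16.17/√20 = 10.34

CI: (65.06, 85.74)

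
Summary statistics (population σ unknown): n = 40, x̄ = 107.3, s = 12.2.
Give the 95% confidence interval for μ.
(103.40, 111.20)

t-interval (σ unknown):
df = n - 1 = 39
t* = 2.023 for 95% confidence

Margin of error = t* · s/√n = 2.023 · 12.2/√40 = 3.90

CI: (103.40, 111.20)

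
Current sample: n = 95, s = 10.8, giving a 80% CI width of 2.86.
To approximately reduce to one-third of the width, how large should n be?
n ≈ 855

CI width ∝ 1/√n
To reduce width by factor 3, need √n to grow by 3 → need 3² = 9 times as many samples.

Current: n = 95, width = 2.86
New: n = 855, width ≈ 0.95

Width reduced by factor of 2.86/0.95 = 3.01.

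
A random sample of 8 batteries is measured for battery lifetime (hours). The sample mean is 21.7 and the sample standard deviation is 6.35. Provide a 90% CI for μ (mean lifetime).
(17.45, 25.95)

t-interval (σ unknown):
df = n - 1 = 7
t* = 1.895 for 90% confidence

Margin of error = t* · s/√n = 1.895 · 6.35/√8 = 4.25

CI: (17.45, 25.95)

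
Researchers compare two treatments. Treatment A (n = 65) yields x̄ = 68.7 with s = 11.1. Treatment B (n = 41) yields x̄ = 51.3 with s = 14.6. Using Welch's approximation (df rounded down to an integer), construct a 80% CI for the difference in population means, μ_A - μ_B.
(13.95, 20.85)

Difference: x̄₁ - x̄₂ = 17.40
SE = √(s₁²/n₁ + s₂²/n₂) = √(11.1²/65 + 14.6²/41) = 2.6636
df = 68.77 → 68 (Welch–Satterthwaite, rounded down)
t* = 1.294

CI: 17.40 ± 1.294 · 2.6636 = 17.40 ± 3.45 = (13.95, 20.85)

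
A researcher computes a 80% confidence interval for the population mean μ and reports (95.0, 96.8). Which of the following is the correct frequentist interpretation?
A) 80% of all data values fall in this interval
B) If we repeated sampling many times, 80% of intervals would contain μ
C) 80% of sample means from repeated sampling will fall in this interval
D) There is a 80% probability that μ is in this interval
B

A) Wrong — a CI is about the parameter μ, not individual data values.
B) Correct — this is the frequentist long-run coverage interpretation.
C) Wrong — coverage applies to intervals containing μ, not to future x̄ values.
D) Wrong — μ is fixed; the randomness lives in the interval, not in μ.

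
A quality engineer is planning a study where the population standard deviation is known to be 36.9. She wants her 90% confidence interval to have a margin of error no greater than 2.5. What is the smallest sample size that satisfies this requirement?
n ≥ 590

For margin E ≤ 2.5:
n ≥ (z* · σ / E)²
n ≥ (1.645 · 36.9 / 2.5)²
n ≥ 589.53

Minimum n = 590 (rounding up)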